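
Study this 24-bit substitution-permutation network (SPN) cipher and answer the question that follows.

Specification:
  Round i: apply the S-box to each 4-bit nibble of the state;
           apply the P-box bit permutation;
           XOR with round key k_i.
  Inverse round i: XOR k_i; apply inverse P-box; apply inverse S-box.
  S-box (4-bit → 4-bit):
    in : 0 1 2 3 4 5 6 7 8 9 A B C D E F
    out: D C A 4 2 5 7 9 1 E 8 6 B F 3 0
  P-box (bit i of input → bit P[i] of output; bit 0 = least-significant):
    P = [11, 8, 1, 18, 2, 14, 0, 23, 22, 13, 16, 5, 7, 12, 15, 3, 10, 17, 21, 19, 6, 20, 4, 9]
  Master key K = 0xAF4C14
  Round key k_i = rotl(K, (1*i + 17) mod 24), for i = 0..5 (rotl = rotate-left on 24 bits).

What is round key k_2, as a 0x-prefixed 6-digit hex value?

0xA57A60

K = 0xAF4C14
k_0 = rotl(K, (1*0+17) mod 24) = rotl(K, 17) = 0x295E98
k_1 = rotl(K, (1*1+17) mod 24) = rotl(K, 18) = 0x52BD30
k_2 = rotl(K, (1*2+17) mod 24) = rotl(K, 19) = 0xA57A60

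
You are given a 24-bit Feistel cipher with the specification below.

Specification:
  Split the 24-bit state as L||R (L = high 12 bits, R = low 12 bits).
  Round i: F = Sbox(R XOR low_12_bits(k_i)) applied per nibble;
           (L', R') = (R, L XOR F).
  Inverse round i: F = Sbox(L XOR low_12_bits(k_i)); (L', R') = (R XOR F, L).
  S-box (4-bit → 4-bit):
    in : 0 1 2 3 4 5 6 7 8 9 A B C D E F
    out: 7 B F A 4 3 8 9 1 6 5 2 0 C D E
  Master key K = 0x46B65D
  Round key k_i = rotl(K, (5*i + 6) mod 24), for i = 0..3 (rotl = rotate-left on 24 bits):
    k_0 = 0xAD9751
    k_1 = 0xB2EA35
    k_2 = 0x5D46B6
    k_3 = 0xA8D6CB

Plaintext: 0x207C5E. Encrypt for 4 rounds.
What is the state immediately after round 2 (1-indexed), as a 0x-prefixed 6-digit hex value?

0x07991E

s_0 = plaintext = 0x207C5E
s_1 = Round(s_0, k_0) = 0xC5E079
s_2 = Round(s_1, k_1) = 0x07991E
s_3 = Round(s_2, k_2) = 0x91EE28
s_4 = Round(s_3, k_3) = 0xE288C4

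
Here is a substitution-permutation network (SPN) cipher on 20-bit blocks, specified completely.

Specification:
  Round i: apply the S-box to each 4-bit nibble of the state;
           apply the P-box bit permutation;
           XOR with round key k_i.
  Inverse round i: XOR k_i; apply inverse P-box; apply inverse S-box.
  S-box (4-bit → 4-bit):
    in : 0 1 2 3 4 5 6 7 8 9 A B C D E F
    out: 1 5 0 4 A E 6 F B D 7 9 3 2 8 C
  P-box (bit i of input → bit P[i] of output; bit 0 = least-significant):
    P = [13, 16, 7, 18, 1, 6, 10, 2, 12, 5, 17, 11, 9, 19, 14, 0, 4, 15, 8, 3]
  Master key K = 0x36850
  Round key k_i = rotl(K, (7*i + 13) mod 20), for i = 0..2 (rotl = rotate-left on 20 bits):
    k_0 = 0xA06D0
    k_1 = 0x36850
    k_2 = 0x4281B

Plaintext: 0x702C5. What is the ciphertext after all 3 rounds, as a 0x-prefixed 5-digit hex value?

s_0 = plaintext = 0x702C5
s_1 = Round(s_0, k_0) = 0xF850A
s_2 = Round(s_1, k_1) = 0x843FB
s_3 = Round(s_2, k_2) = 0xA8C06

0xA8C06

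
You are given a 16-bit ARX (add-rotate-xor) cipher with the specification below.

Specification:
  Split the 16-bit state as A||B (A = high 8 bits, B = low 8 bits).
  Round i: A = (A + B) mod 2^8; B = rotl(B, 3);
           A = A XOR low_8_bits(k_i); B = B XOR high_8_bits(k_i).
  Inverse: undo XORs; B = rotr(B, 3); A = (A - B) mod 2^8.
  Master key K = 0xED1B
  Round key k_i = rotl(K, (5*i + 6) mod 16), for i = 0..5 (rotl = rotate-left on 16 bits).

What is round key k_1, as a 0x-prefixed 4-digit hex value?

0xDF68

K = 0xED1B
k_0 = rotl(K, (5*0+6) mod 16) = rotl(K, 6) = 0x46FB
k_1 = rotl(K, (5*1+6) mod 16) = rotl(K, 11) = 0xDF68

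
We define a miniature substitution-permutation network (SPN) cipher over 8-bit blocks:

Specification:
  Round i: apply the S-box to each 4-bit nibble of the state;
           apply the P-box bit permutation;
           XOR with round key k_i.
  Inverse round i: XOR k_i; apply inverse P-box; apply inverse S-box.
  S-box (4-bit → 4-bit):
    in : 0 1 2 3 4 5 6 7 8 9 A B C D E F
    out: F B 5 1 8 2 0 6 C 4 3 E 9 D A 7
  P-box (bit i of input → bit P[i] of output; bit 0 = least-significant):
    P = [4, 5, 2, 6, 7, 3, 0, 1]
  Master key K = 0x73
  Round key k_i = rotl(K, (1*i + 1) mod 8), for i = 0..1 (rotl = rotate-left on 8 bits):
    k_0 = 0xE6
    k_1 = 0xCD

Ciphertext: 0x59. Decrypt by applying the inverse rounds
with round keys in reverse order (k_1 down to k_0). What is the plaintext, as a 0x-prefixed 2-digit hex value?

s_0 = ciphertext = 0x59
s_1 = InvRound(s_0, k_1) = 0x32
s_2 = InvRound(s_1, k_0) = 0x3D

0x3D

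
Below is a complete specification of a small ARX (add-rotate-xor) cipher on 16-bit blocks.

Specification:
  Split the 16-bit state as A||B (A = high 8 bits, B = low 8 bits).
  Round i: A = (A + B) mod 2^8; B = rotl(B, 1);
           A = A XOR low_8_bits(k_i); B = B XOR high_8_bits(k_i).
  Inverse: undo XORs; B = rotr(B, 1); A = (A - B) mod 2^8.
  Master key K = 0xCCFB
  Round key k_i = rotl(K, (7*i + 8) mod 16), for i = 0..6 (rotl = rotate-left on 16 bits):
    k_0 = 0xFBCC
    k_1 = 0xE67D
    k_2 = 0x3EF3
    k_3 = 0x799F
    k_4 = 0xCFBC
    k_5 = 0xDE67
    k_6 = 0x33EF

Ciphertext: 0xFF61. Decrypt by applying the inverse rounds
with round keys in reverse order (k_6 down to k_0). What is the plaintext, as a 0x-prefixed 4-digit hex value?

0xFFB5

s_0 = ciphertext = 0xFF61
s_1 = InvRound(s_0, k_6) = 0xE729
s_2 = InvRound(s_1, k_5) = 0x85FB
s_3 = InvRound(s_2, k_4) = 0x1F1A
s_4 = InvRound(s_3, k_3) = 0xCFB1
s_5 = InvRound(s_4, k_2) = 0x75C7
s_6 = InvRound(s_5, k_1) = 0x7890
s_7 = InvRound(s_6, k_0) = 0xFFB5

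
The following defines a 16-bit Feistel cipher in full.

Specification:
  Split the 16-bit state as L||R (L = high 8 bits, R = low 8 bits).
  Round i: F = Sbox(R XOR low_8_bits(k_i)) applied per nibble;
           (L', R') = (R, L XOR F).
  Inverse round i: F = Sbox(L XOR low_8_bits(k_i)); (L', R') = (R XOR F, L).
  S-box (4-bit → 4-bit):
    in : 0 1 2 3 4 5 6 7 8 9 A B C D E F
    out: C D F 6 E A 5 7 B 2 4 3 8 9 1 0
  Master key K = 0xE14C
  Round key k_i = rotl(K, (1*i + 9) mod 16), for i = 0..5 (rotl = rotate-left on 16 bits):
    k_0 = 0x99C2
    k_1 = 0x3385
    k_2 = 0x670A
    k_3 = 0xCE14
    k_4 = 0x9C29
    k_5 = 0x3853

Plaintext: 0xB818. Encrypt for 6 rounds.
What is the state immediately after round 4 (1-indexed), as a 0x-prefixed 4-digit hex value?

0x8074

s_0 = plaintext = 0xB818
s_1 = Round(s_0, k_0) = 0x182C
s_2 = Round(s_1, k_1) = 0x2C5A
s_3 = Round(s_2, k_2) = 0x5A80
s_4 = Round(s_3, k_3) = 0x8074
s_5 = Round(s_4, k_4) = 0x7429
s_6 = Round(s_5, k_5) = 0x2900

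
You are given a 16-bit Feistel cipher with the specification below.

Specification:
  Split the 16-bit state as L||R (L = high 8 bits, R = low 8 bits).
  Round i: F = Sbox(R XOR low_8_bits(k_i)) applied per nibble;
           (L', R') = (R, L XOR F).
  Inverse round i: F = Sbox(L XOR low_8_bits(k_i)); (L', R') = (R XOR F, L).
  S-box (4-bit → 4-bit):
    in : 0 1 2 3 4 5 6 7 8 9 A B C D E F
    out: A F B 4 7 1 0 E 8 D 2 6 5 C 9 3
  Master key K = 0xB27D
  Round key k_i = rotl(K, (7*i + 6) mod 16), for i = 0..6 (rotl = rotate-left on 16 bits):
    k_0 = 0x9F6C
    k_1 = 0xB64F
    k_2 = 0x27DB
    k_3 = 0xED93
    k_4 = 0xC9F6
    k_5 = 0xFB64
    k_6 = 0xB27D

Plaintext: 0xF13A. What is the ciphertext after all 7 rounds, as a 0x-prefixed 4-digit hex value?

s_0 = plaintext = 0xF13A
s_1 = Round(s_0, k_0) = 0x3AE1
s_2 = Round(s_1, k_1) = 0xE113
s_3 = Round(s_2, k_2) = 0x13B9
s_4 = Round(s_3, k_3) = 0xB9A1
s_5 = Round(s_4, k_4) = 0xA1A7
s_6 = Round(s_5, k_5) = 0xA7F5
s_7 = Round(s_6, k_6) = 0xF52F

0xF52F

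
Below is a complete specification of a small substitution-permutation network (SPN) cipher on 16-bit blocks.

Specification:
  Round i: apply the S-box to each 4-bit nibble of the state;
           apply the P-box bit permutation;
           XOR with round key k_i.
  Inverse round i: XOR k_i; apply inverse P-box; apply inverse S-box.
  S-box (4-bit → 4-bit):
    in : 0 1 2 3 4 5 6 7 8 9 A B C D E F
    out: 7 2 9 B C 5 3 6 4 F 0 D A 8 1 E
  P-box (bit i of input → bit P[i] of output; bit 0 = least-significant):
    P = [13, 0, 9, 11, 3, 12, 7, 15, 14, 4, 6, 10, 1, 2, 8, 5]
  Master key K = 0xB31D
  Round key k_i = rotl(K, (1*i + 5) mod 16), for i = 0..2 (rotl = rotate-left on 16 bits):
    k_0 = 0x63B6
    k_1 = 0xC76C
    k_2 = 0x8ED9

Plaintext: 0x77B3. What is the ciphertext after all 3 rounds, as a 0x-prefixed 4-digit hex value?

0x297C

s_0 = plaintext = 0x77B3
s_1 = Round(s_0, k_0) = 0xCA6B
s_2 = Round(s_1, k_1) = 0xFD40
s_3 = Round(s_2, k_2) = 0x297C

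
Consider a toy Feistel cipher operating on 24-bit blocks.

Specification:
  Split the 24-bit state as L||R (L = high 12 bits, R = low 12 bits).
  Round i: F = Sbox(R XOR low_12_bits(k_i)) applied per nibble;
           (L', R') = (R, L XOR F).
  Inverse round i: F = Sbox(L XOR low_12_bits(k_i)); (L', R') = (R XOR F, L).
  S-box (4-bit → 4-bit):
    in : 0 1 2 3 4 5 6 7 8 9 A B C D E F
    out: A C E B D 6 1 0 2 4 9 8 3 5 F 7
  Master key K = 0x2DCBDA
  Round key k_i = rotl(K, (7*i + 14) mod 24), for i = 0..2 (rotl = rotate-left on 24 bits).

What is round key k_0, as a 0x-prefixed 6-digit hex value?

0xF68B72

K = 0x2DCBDA
k_0 = rotl(K, (7*0+14) mod 24) = rotl(K, 14) = 0xF68B72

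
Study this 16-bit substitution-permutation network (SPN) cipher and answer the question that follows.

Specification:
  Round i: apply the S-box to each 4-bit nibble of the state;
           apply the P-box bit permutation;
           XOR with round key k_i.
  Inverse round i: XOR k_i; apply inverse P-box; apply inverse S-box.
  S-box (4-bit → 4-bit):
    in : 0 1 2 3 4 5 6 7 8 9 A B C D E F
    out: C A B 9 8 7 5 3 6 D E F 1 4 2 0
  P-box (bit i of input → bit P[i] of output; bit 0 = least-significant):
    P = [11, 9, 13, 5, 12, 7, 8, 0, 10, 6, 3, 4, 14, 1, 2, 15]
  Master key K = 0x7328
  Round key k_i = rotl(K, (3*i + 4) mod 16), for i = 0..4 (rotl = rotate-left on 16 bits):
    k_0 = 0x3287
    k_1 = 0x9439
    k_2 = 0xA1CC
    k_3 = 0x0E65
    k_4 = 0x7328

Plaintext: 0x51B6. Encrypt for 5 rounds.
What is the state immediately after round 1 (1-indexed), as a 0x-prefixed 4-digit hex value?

s_0 = plaintext = 0x51B6
s_1 = Round(s_0, k_0) = 0x4B50
s_2 = Round(s_1, k_1) = 0x21C1
s_3 = Round(s_2, k_2) = 0x73BE
s_4 = Round(s_3, k_3) = 0x59F6
s_5 = Round(s_4, k_4) = 0x1F36

0x4B50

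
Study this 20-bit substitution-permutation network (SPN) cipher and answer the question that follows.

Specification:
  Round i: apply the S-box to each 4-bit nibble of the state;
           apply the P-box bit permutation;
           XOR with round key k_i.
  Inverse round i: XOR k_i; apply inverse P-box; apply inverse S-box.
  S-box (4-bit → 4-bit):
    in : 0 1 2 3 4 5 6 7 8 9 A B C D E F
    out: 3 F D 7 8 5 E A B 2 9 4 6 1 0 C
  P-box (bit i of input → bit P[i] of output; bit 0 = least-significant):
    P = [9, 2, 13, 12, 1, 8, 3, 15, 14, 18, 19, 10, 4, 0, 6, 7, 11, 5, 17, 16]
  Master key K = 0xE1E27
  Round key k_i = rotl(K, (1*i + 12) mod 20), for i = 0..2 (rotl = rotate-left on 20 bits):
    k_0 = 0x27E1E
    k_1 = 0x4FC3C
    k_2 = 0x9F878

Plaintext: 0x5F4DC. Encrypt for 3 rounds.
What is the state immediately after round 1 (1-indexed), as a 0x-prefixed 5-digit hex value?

s_0 = plaintext = 0x5F4DC
s_1 = Round(s_0, k_0) = 0x052D8
s_2 = Round(s_1, k_1) = 0xCA24A
s_3 = Round(s_2, k_2) = 0x32EC8

0x052D8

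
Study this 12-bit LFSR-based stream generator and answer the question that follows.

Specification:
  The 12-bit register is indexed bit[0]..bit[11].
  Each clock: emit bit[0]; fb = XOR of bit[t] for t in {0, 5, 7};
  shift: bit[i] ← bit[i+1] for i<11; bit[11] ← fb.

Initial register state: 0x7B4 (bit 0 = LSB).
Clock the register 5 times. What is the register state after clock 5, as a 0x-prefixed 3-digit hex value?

0x33D

reg_0 = 0x7B4
clock 1: out=0, reg = 0x3DA
clock 2: out=0, reg = 0x9ED
clock 3: out=1, reg = 0xCF6
clock 4: out=0, reg = 0x67B
clock 5: out=1, reg = 0x33D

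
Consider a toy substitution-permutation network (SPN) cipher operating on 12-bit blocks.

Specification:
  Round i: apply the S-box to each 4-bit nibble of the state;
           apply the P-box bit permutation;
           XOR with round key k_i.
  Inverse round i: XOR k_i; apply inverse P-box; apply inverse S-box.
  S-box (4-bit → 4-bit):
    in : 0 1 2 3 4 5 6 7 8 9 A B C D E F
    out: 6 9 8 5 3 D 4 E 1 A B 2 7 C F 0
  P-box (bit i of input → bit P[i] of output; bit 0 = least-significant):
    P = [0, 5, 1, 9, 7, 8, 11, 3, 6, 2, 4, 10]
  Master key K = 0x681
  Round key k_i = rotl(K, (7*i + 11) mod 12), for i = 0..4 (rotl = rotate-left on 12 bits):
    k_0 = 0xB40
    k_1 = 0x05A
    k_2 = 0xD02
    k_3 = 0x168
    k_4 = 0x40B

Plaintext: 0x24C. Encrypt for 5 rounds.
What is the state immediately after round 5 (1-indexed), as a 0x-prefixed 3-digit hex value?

s_0 = plaintext = 0x24C
s_1 = Round(s_0, k_0) = 0xEE3
s_2 = Round(s_1, k_1) = 0xD85
s_3 = Round(s_2, k_2) = 0xB91
s_4 = Round(s_3, k_3) = 0x265
s_5 = Round(s_4, k_4) = 0xA08

0xA08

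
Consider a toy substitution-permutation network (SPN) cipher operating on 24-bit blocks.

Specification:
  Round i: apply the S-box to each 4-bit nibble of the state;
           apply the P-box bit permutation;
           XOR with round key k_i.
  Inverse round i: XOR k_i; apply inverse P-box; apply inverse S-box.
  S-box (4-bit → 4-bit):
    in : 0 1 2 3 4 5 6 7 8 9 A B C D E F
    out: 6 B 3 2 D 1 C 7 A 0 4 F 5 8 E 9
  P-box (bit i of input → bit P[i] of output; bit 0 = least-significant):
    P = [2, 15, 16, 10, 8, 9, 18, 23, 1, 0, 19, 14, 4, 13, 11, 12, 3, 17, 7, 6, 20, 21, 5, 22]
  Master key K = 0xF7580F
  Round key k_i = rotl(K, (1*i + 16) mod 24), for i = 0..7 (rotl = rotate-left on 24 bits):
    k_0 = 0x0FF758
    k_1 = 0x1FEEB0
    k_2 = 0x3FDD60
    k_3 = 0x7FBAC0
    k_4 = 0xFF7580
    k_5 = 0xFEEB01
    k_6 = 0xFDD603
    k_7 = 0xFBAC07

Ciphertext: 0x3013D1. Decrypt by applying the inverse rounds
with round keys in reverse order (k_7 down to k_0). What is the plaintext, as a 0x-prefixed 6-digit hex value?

s_0 = ciphertext = 0x3013D1
s_1 = InvRound(s_0, k_7) = 0xDEBC1B
s_2 = InvRound(s_1, k_6) = 0x327D3A
s_3 = InvRound(s_2, k_5) = 0x65F7E8
s_4 = InvRound(s_3, k_4) = 0xC19A83
s_5 = InvRound(s_4, k_3) = 0x283769
s_6 = InvRound(s_5, k_2) = 0x520800
s_7 = InvRound(s_6, k_1) = 0x6A260E
s_8 = InvRound(s_7, k_0) = 0x8DFFC7

0x8DFFC7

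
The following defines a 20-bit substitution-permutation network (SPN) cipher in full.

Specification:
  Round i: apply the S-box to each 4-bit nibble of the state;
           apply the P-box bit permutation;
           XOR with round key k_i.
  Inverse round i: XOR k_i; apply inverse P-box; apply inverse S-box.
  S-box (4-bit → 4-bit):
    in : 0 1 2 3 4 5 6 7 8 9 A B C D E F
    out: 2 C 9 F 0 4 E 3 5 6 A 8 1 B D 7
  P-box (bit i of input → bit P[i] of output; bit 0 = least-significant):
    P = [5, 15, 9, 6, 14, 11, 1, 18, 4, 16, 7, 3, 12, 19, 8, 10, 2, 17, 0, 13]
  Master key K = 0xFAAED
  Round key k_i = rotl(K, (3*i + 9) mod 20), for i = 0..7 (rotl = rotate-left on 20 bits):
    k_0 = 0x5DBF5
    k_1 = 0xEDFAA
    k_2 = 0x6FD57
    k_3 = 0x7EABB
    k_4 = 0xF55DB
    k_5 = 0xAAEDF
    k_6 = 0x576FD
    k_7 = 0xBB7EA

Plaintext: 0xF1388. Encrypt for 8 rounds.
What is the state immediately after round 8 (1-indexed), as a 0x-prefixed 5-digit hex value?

s_0 = plaintext = 0xF1388
s_1 = Round(s_0, k_0) = 0x69C4A
s_2 = Round(s_1, k_1) = 0x47EFB
s_3 = Round(s_2, k_2) = 0xEA58D
s_4 = Round(s_3, k_3) = 0xF0E5C
s_5 = Round(s_4, k_4) = 0x55564
s_6 = Round(s_5, k_5) = 0xEA75C
s_7 = Round(s_6, k_6) = 0xC52CA
s_8 = Round(s_7, k_7) = 0xB76B6

0xB76B6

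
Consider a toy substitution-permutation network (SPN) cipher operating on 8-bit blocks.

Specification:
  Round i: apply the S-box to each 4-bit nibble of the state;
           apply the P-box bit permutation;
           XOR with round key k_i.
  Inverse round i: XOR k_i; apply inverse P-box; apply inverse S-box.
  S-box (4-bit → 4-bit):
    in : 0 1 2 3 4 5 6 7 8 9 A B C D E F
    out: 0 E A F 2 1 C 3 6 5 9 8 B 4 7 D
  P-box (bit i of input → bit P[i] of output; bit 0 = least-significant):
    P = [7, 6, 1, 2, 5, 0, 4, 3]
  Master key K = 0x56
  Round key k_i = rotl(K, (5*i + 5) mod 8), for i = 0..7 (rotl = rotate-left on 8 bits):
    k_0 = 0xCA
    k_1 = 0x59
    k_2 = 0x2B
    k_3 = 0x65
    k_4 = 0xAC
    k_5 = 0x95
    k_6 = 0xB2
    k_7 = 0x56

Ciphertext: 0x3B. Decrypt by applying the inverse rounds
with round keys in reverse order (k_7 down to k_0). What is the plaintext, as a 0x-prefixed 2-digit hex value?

s_0 = ciphertext = 0x3B
s_1 = InvRound(s_0, k_7) = 0xC2
s_2 = InvRound(s_1, k_6) = 0x94
s_3 = InvRound(s_2, k_5) = 0x40
s_4 = InvRound(s_3, k_4) = 0xAC
s_5 = InvRound(s_4, k_3) = 0x27
s_6 = InvRound(s_5, k_2) = 0xBB
s_7 = InvRound(s_6, k_1) = 0x5E
s_8 = InvRound(s_7, k_0) = 0xDA

0xDA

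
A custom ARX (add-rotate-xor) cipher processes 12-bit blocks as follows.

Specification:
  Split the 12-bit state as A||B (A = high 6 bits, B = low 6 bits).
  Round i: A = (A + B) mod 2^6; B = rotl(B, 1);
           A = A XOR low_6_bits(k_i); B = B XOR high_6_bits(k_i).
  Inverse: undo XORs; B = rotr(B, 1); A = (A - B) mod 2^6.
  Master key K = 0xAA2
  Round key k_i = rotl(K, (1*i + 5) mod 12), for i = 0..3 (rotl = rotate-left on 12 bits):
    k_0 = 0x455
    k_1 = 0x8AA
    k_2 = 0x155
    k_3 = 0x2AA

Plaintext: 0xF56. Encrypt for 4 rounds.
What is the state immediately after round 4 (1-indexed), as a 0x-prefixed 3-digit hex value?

0x925

s_0 = plaintext = 0xF56
s_1 = Round(s_0, k_0) = 0x1BD
s_2 = Round(s_1, k_1) = 0xA59
s_3 = Round(s_2, k_2) = 0x5F7
s_4 = Round(s_3, k_3) = 0x925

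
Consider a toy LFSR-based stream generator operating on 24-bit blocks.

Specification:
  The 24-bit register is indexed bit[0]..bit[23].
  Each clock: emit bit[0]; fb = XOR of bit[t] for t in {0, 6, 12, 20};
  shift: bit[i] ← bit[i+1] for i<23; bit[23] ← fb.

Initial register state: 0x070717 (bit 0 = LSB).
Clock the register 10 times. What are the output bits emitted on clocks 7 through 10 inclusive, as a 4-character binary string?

reg_0 = 0x070717
clock 1: out=1, reg = 0x83838B
clock 2: out=1, reg = 0xC1C1C5
clock 3: out=1, reg = 0x60E0E2
clock 4: out=0, reg = 0xB07071
clock 5: out=1, reg = 0x583838
clock 6: out=0, reg = 0x2C1C1C
clock 7: out=0, reg = 0x960E0E
clock 8: out=0, reg = 0xCB0707
clock 9: out=1, reg = 0xE58383
clock 10: out=1, reg = 0xF2C1C1

0011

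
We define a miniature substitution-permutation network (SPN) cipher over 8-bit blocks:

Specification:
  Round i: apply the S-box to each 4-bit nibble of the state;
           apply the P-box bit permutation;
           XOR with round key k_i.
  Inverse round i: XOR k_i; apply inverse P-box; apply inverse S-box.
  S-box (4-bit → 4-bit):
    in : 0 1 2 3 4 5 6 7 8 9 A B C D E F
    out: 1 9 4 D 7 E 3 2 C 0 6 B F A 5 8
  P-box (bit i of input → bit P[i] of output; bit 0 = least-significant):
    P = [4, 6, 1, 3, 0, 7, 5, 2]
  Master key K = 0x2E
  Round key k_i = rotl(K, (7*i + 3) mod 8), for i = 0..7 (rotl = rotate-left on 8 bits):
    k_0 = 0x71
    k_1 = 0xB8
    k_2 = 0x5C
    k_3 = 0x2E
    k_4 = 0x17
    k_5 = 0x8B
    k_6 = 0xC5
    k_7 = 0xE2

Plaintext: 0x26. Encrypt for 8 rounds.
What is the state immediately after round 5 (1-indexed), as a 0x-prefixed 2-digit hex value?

s_0 = plaintext = 0x26
s_1 = Round(s_0, k_0) = 0x01
s_2 = Round(s_1, k_1) = 0xA1
s_3 = Round(s_2, k_2) = 0xE4
s_4 = Round(s_3, k_3) = 0x5D
s_5 = Round(s_4, k_4) = 0xFB
s_6 = Round(s_5, k_5) = 0xD7
s_7 = Round(s_6, k_6) = 0x01
s_8 = Round(s_7, k_7) = 0xFB

0xFB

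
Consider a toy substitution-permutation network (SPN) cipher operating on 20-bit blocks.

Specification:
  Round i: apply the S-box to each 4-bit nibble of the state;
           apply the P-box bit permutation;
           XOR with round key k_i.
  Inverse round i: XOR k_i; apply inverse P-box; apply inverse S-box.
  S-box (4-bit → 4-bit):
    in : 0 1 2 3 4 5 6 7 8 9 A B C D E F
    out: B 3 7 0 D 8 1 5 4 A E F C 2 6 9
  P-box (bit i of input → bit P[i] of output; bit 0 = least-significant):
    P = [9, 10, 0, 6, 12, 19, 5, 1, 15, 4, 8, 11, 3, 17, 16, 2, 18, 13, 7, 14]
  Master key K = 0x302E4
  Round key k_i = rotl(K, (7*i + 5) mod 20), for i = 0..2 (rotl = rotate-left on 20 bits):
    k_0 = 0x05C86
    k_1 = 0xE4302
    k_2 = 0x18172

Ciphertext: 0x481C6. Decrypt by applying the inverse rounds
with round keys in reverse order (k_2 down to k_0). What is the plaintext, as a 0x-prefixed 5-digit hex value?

s_0 = ciphertext = 0x481C6
s_1 = InvRound(s_0, k_2) = 0x7CD83
s_2 = InvRound(s_1, k_1) = 0x88FD2
s_3 = InvRound(s_2, k_0) = 0x5521F

0x5521F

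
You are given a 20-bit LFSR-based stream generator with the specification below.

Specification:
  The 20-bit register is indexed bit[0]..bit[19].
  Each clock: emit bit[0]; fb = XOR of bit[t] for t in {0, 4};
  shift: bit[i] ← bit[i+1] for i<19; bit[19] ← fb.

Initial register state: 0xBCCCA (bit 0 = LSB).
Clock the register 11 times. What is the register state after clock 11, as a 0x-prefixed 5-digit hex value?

0x00D79

reg_0 = 0xBCCCA
clock 1: out=0, reg = 0x5E665
clock 2: out=1, reg = 0xAF332
clock 3: out=0, reg = 0xD7999
clock 4: out=1, reg = 0x6BCCC
clock 5: out=0, reg = 0x35E66
clock 6: out=0, reg = 0x1AF33
clock 7: out=1, reg = 0x0D799
clock 8: out=1, reg = 0x06BCC
clock 9: out=0, reg = 0x035E6
clock 10: out=0, reg = 0x01AF3
clock 11: out=1, reg = 0x00D79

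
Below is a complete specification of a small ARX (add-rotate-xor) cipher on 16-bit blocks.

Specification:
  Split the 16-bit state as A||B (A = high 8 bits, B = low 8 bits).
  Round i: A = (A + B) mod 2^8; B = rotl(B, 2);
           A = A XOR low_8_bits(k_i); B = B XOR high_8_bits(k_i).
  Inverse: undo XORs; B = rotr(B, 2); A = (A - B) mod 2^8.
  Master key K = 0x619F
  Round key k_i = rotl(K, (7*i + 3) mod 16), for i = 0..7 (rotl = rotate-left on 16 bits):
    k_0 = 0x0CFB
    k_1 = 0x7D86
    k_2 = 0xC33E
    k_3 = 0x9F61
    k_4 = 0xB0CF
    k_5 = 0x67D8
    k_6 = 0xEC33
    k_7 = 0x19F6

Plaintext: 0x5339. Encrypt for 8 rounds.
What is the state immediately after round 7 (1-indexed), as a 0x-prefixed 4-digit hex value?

s_0 = plaintext = 0x5339
s_1 = Round(s_0, k_0) = 0x77E8
s_2 = Round(s_1, k_1) = 0xD9DE
s_3 = Round(s_2, k_2) = 0x89B8
s_4 = Round(s_3, k_3) = 0x207D
s_5 = Round(s_4, k_4) = 0x5245
s_6 = Round(s_5, k_5) = 0x4F72
s_7 = Round(s_6, k_6) = 0xF225
s_8 = Round(s_7, k_7) = 0xE18D

0xF225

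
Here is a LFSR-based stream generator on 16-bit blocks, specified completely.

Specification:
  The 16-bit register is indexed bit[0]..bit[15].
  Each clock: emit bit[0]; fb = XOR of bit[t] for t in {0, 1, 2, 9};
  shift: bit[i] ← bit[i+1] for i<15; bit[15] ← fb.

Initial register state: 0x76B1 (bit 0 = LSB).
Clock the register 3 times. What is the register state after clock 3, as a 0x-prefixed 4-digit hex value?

reg_0 = 0x76B1
clock 1: out=1, reg = 0x3B58
clock 2: out=0, reg = 0x9DAC
clock 3: out=0, reg = 0xCED6

0xCED6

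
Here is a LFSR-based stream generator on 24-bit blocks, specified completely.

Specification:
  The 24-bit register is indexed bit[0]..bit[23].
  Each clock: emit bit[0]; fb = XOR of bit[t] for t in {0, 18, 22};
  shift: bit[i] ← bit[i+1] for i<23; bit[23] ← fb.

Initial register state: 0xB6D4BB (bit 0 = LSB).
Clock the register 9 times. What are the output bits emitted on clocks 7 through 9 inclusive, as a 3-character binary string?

reg_0 = 0xB6D4BB
clock 1: out=1, reg = 0x5B6A5D
clock 2: out=1, reg = 0x2DB52E
clock 3: out=0, reg = 0x96DA97
clock 4: out=1, reg = 0x4B6D4B
clock 5: out=1, reg = 0x25B6A5
clock 6: out=1, reg = 0x12DB52
clock 7: out=0, reg = 0x096DA9
clock 8: out=1, reg = 0x84B6D4
clock 9: out=0, reg = 0xC25B6A

010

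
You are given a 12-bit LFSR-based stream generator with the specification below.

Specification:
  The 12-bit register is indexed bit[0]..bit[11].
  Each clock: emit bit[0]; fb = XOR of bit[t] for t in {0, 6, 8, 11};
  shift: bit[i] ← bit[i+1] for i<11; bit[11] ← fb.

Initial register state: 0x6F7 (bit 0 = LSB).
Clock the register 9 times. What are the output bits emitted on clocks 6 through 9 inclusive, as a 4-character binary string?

1110

reg_0 = 0x6F7
clock 1: out=1, reg = 0x37B
clock 2: out=1, reg = 0x9BD
clock 3: out=1, reg = 0xCDE
clock 4: out=0, reg = 0x66F
clock 5: out=1, reg = 0x337
clock 6: out=1, reg = 0x19B
clock 7: out=1, reg = 0x0CD
clock 8: out=1, reg = 0x066
clock 9: out=0, reg = 0x833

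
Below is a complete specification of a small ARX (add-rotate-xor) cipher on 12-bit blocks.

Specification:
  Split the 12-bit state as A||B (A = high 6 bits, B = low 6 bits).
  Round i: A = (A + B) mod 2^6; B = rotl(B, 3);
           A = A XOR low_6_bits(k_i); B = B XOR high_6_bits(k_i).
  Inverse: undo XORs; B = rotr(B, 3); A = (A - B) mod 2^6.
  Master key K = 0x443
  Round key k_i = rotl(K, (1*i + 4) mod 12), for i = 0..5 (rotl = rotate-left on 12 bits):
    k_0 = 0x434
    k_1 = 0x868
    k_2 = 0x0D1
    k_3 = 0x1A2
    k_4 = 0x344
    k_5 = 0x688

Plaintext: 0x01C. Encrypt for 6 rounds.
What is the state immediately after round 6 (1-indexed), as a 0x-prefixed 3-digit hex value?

s_0 = plaintext = 0x01C
s_1 = Round(s_0, k_0) = 0xA33
s_2 = Round(s_1, k_1) = 0xCFF
s_3 = Round(s_2, k_2) = 0x8FC
s_4 = Round(s_3, k_3) = 0xF61
s_5 = Round(s_4, k_4) = 0x681
s_6 = Round(s_5, k_5) = 0x4D2

0x4D2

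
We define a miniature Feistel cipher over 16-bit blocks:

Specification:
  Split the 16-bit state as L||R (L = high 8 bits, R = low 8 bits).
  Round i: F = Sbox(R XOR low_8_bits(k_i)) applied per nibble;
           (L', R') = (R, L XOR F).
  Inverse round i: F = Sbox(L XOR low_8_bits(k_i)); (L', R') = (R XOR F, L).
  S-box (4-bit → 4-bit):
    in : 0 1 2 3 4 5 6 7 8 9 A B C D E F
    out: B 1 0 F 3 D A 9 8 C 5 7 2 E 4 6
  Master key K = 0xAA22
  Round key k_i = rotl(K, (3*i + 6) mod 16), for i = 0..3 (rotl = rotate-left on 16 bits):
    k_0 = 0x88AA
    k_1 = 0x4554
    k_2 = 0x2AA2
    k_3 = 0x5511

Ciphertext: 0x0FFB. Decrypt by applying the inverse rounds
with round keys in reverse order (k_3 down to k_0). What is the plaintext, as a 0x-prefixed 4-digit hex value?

0x7942

s_0 = ciphertext = 0x0FFB
s_1 = InvRound(s_0, k_3) = 0xEF0F
s_2 = InvRound(s_1, k_2) = 0x31EF
s_3 = InvRound(s_2, k_1) = 0x4231
s_4 = InvRound(s_3, k_0) = 0x7942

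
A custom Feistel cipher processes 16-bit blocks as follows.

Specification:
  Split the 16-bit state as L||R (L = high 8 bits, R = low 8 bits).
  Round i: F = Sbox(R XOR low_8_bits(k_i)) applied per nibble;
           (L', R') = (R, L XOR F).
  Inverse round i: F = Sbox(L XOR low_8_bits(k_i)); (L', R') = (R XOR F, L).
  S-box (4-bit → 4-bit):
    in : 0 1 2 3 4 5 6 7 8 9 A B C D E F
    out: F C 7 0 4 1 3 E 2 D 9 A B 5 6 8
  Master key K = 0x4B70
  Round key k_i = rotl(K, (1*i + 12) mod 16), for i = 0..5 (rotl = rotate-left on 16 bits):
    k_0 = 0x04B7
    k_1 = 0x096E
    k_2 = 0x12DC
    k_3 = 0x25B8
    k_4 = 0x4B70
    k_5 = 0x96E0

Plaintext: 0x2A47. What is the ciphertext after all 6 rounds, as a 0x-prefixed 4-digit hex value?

0x7510

s_0 = plaintext = 0x2A47
s_1 = Round(s_0, k_0) = 0x47A5
s_2 = Round(s_1, k_1) = 0xA5FD
s_3 = Round(s_2, k_2) = 0xFDD9
s_4 = Round(s_3, k_3) = 0xD9C1
s_5 = Round(s_4, k_4) = 0xC175
s_6 = Round(s_5, k_5) = 0x7510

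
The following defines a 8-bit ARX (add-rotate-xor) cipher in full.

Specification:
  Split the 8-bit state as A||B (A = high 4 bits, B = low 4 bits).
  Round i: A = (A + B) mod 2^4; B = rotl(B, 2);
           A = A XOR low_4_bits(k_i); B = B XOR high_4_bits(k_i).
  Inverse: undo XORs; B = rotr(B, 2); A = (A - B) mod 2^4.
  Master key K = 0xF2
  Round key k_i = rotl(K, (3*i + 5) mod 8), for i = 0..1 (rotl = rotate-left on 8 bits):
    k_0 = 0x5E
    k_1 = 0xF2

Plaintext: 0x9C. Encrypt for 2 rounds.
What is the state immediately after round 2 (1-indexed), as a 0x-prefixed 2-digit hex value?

0x36

s_0 = plaintext = 0x9C
s_1 = Round(s_0, k_0) = 0xB6
s_2 = Round(s_1, k_1) = 0x36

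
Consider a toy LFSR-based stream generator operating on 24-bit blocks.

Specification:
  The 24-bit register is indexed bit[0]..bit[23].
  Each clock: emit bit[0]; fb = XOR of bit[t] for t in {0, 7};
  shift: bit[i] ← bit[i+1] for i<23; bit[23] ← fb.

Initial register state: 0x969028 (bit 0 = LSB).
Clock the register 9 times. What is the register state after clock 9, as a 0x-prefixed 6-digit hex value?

reg_0 = 0x969028
clock 1: out=0, reg = 0x4B4814
clock 2: out=0, reg = 0x25A40A
clock 3: out=0, reg = 0x12D205
clock 4: out=1, reg = 0x896902
clock 5: out=0, reg = 0x44B481
clock 6: out=1, reg = 0x225A40
clock 7: out=0, reg = 0x112D20
clock 8: out=0, reg = 0x089690
clock 9: out=0, reg = 0x844B48

0x844B48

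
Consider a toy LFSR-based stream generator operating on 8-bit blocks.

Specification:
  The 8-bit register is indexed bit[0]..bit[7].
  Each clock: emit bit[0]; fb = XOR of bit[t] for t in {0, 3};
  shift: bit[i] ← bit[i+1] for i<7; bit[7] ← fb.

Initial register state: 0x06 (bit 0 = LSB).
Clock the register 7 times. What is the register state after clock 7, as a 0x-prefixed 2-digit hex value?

0x8C

reg_0 = 0x06
clock 1: out=0, reg = 0x03
clock 2: out=1, reg = 0x81
clock 3: out=1, reg = 0xC0
clock 4: out=0, reg = 0x60
clock 5: out=0, reg = 0x30
clock 6: out=0, reg = 0x18
clock 7: out=0, reg = 0x8C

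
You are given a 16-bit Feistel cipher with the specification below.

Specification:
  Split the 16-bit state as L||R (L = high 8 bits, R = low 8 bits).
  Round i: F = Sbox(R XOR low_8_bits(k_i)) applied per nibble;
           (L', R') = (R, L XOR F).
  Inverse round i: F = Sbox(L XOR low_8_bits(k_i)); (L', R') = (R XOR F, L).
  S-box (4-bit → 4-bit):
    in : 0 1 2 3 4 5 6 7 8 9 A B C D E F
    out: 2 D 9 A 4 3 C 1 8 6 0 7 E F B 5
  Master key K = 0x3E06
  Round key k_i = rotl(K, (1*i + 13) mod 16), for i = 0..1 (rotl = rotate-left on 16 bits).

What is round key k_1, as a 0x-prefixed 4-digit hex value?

0x8F81

K = 0x3E06
k_0 = rotl(K, (1*0+13) mod 16) = rotl(K, 13) = 0xC7C0
k_1 = rotl(K, (1*1+13) mod 16) = rotl(K, 14) = 0x8F81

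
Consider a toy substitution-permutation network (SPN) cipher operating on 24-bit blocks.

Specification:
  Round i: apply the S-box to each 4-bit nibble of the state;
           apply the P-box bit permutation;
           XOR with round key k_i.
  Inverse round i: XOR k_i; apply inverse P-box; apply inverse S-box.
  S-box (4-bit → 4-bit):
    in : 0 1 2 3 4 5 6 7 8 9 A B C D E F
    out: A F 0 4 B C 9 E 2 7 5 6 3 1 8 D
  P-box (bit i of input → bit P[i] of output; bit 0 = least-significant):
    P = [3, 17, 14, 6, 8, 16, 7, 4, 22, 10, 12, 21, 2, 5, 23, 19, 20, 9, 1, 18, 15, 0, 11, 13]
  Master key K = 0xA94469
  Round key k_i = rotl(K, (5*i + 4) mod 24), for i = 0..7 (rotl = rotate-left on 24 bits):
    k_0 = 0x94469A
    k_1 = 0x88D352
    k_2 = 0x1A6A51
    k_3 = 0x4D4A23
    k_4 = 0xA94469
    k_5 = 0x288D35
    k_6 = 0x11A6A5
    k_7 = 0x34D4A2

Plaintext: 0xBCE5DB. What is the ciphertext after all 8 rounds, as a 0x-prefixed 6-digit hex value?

0x9FEFED

s_0 = plaintext = 0xBCE5DB
s_1 = Round(s_0, k_0) = 0xAE1D9B
s_2 = Round(s_1, k_1) = 0x471AF6
s_3 = Round(s_2, k_2) = 0xD6D9AE
s_4 = Round(s_3, k_3) = 0x19DFE7
s_5 = Round(s_4, k_4) = 0xDBBE3E
s_6 = Round(s_5, k_5) = 0x880FD7
s_7 = Round(s_6, k_6) = 0x7BF5C4
s_8 = Round(s_7, k_7) = 0x9FEFED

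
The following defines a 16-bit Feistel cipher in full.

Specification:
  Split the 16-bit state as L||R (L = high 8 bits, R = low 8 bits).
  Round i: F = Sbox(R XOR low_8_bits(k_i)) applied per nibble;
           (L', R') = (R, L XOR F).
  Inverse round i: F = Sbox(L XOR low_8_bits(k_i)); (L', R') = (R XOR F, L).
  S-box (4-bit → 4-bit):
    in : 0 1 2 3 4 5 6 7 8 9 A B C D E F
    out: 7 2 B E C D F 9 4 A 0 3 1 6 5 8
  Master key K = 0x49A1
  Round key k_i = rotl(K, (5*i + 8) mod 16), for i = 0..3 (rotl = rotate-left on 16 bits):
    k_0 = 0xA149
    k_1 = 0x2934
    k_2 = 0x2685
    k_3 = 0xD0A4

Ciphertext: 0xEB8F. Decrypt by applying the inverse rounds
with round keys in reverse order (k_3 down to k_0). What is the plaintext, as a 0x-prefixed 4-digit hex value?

s_0 = ciphertext = 0xEB8F
s_1 = InvRound(s_0, k_3) = 0x47EB
s_2 = InvRound(s_1, k_2) = 0xF047
s_3 = InvRound(s_2, k_1) = 0x5BF0
s_4 = InvRound(s_3, k_0) = 0xDB5B

0xDB5B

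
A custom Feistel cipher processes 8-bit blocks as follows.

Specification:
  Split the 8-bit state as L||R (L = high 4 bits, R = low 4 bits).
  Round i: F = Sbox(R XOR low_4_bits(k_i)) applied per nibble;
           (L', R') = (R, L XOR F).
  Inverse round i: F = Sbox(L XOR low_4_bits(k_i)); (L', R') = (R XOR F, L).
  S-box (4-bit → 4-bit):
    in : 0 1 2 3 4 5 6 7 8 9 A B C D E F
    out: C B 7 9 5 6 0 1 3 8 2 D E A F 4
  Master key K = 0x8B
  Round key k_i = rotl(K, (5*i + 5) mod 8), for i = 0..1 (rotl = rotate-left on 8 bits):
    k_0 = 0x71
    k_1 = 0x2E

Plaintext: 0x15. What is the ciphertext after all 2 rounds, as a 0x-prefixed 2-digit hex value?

s_0 = plaintext = 0x15
s_1 = Round(s_0, k_0) = 0x54
s_2 = Round(s_1, k_1) = 0x47

0x47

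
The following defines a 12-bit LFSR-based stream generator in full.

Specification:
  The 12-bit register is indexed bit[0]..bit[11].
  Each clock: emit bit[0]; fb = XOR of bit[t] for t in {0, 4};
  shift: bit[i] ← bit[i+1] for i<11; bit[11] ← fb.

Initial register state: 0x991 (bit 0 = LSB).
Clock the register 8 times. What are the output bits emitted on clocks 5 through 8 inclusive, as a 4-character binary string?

reg_0 = 0x991
clock 1: out=1, reg = 0x4C8
clock 2: out=0, reg = 0x264
clock 3: out=0, reg = 0x132
clock 4: out=0, reg = 0x899
clock 5: out=1, reg = 0x44C
clock 6: out=0, reg = 0x226
clock 7: out=0, reg = 0x113
clock 8: out=1, reg = 0x089

1001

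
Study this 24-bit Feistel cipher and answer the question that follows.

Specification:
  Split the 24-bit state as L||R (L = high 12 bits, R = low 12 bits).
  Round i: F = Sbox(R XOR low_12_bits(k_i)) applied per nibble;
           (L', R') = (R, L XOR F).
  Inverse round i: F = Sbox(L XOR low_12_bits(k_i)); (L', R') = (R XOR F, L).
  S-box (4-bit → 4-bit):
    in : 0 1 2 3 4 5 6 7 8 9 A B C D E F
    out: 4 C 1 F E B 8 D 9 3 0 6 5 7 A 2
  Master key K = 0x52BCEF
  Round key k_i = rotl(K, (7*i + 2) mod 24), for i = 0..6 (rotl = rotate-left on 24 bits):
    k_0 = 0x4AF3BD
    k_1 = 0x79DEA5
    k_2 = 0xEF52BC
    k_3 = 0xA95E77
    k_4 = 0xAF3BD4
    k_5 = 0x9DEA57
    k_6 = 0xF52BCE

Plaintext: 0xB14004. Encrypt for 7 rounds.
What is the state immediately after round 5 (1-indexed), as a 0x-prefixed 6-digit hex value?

0x6CA2EE

s_0 = plaintext = 0xB14004
s_1 = Round(s_0, k_0) = 0x004477
s_2 = Round(s_1, k_1) = 0x477075
s_3 = Round(s_2, k_2) = 0x075524
s_4 = Round(s_3, k_3) = 0x5246CA
s_5 = Round(s_4, k_4) = 0x6CA2EE
s_6 = Round(s_5, k_5) = 0x2EEFA9
s_7 = Round(s_6, k_6) = 0xFA9C63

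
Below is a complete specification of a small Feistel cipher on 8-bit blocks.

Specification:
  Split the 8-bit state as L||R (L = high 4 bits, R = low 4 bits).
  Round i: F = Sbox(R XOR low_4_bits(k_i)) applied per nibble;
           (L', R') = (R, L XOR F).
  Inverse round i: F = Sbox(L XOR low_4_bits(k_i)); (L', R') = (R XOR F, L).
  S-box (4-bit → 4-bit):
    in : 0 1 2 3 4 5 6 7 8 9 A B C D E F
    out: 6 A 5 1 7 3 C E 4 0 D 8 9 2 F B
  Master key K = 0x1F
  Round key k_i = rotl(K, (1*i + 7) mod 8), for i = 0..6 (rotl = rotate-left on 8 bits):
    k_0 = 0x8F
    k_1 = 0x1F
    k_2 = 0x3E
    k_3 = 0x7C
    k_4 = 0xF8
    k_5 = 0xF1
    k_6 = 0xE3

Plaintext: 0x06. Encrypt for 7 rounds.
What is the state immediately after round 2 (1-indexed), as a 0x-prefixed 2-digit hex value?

s_0 = plaintext = 0x06
s_1 = Round(s_0, k_0) = 0x60
s_2 = Round(s_1, k_1) = 0x0D
s_3 = Round(s_2, k_2) = 0xD1
s_4 = Round(s_3, k_3) = 0x1F
s_5 = Round(s_4, k_4) = 0xFF
s_6 = Round(s_5, k_5) = 0xF0
s_7 = Round(s_6, k_6) = 0x0E

0x0D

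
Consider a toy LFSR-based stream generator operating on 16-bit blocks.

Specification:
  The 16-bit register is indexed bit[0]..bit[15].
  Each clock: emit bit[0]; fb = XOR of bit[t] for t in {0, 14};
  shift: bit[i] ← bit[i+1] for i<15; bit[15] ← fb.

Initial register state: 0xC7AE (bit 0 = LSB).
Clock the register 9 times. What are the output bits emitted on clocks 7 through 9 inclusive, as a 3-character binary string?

011

reg_0 = 0xC7AE
clock 1: out=0, reg = 0xE3D7
clock 2: out=1, reg = 0x71EB
clock 3: out=1, reg = 0x38F5
clock 4: out=1, reg = 0x9C7A
clock 5: out=0, reg = 0x4E3D
clock 6: out=1, reg = 0x271E
clock 7: out=0, reg = 0x138F
clock 8: out=1, reg = 0x89C7
clock 9: out=1, reg = 0xC4E3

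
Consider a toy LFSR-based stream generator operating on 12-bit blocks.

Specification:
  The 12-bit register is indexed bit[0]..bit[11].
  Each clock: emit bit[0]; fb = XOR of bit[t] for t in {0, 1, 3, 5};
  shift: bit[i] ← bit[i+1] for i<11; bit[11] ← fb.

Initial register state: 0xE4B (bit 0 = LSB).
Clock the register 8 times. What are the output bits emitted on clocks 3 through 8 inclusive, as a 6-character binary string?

010010

reg_0 = 0xE4B
clock 1: out=1, reg = 0xF25
clock 2: out=1, reg = 0x792
clock 3: out=0, reg = 0xBC9
clock 4: out=1, reg = 0x5E4
clock 5: out=0, reg = 0xAF2
clock 6: out=0, reg = 0x579
clock 7: out=1, reg = 0xABC
clock 8: out=0, reg = 0x55E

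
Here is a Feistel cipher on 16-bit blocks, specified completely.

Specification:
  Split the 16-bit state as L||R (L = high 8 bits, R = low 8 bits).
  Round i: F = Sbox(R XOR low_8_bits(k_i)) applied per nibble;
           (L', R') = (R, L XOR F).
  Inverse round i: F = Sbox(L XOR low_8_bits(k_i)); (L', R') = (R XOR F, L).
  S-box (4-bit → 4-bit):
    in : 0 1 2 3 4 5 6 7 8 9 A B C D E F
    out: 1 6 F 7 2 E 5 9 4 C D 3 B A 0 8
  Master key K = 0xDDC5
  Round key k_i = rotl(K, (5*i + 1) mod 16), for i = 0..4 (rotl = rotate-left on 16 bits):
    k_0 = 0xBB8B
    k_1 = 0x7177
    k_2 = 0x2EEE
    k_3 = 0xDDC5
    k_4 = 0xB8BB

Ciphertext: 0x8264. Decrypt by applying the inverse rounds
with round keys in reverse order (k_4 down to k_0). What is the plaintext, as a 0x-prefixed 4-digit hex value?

s_0 = ciphertext = 0x8264
s_1 = InvRound(s_0, k_4) = 0x1882
s_2 = InvRound(s_1, k_3) = 0x2818
s_3 = InvRound(s_2, k_2) = 0xAD28
s_4 = InvRound(s_3, k_1) = 0x85AD
s_5 = InvRound(s_4, k_0) = 0xBD85

0xBD85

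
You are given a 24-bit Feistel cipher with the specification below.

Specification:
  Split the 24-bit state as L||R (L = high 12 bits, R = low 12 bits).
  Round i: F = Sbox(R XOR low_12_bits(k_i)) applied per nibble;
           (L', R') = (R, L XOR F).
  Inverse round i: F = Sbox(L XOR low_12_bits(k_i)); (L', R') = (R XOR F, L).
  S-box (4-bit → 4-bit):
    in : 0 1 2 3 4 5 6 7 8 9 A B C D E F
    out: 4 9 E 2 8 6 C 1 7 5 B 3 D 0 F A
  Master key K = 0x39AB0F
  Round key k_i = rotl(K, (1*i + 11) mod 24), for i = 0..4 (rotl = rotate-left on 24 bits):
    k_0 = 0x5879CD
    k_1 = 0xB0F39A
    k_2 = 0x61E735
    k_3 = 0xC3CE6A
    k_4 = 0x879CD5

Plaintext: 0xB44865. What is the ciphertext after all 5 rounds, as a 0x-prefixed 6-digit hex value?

0x57AB1F

s_0 = plaintext = 0xB44865
s_1 = Round(s_0, k_0) = 0x8652F3
s_2 = Round(s_1, k_1) = 0x2F31A0
s_3 = Round(s_2, k_2) = 0x1A0EA5
s_4 = Round(s_3, k_3) = 0xEA557A
s_5 = Round(s_4, k_4) = 0x57AB1F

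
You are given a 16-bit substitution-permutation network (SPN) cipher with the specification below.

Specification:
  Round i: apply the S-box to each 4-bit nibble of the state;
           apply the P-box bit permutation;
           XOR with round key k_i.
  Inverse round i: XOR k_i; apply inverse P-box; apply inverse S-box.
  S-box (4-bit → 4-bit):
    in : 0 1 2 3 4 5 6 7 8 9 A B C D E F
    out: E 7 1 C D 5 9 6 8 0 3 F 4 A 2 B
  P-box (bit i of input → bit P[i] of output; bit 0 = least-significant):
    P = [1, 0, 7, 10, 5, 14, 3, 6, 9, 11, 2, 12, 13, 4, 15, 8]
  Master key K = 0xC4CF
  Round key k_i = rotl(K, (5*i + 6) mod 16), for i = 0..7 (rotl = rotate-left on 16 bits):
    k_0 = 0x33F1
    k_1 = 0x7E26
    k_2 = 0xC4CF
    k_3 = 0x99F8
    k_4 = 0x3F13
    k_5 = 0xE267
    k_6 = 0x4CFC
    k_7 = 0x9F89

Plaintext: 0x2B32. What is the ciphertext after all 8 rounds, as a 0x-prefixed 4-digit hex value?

s_0 = plaintext = 0x2B32
s_1 = Round(s_0, k_0) = 0x09BF
s_2 = Round(s_1, k_1) = 0xBB5D
s_3 = Round(s_2, k_2) = 0x7BF2
s_4 = Round(s_3, k_3) = 0x438E
s_5 = Round(s_4, k_4) = 0x8E56
s_6 = Round(s_5, k_5) = 0xEF4D
s_7 = Round(s_6, k_6) = 0x5285
s_8 = Round(s_7, k_7) = 0x3D4B

0x3D4B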